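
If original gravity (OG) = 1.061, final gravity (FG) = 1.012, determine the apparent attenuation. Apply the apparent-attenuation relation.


AA = (OG − FG)/(OG − 1) · 100
AA = (1.061 − 1.012)/(1.061 − 1) · 100

80.3279 %


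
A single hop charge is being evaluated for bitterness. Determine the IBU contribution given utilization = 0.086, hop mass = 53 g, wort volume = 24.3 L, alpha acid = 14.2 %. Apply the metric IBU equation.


IBU = (α/100)·mass·U·1000 / V
IBU = (14.2/100)·53·0.086·1000 / 24.3

26.6352 IBU


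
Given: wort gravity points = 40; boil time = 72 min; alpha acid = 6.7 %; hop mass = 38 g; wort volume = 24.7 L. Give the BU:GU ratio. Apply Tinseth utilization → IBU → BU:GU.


U = 1.65·0.000125^(GP/1000)·(1−e^(−0.04t))/4.15;  IBU = (α/100)·m·U·1000/V;  BU:GU = IBU/GP
U = 1.65·0.000125^(40/1000)·(1−e^(−0.04·72))/4.15 = 0.2620
IBU = (6.7/100)·38·0.2620·1000/24.7 = 27.0012
BU:GU = 27.0012/40

0.6750


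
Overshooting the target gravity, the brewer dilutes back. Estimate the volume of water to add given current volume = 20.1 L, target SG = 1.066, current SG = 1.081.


V_water = V·((SG_curr − 1)/(SG_target − 1) − 1)
V_water = 20.1·((1.081 − 1)/(1.066 − 1) − 1)

4.5682 L


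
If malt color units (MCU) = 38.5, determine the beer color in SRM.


SRM = 1.4922 · MCU^0.6859
SRM = 1.4922 · 38.5^0.6859

18.2513 SRM


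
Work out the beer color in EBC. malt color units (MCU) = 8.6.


SRM = 1.4922·MCU^0.6859;  EBC = SRM·1.97
SRM = 1.4922·8.6^0.6859 = 6.5283
EBC = 6.5283·1.97

12.8607 EBC


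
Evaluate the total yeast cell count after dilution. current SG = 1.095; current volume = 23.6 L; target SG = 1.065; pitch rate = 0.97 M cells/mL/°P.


V_w = V·((SG_c−1)/(SG_t−1)−1);  °P = 259 − 259/SG_t;  cells = rate·(V+V_w)·°P
V_w = 23.6·((1.095−1)/(1.065−1)−1) = 10.8923
V_final = 23.6 + 10.8923 = 34.4923
°P = 259 − 259/1.065 = 15.8075
cells = 0.97·34.4923·15.8075

528.8804 billion cells


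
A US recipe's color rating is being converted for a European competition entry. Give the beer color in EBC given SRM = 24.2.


EBC = SRM · 1.97
EBC = 24.2 · 1.97

47.6740 EBC


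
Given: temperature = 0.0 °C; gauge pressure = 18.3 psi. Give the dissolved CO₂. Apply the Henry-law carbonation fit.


vols = (P + 14.695)·(0.01821 + 0.09011·e^(−0.04·T))
vols = (18.3 + 14.695)·(0.01821 + 0.09011·e^(−0.04·0.0))

3.5740 volumes


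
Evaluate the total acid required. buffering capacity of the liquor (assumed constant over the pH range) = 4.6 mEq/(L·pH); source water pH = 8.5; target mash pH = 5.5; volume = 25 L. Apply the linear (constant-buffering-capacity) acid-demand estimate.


acid = buffering capacity · (pH_source − pH_target) · V
acid = 4.6 · (8.5 − 5.5) · 25

345.0000 mEq


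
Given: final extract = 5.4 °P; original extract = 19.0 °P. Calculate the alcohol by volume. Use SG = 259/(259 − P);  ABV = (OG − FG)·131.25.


OG = 259/(259 − 19.0) = 1.0792
FG = 259/(259 − 5.4) = 1.0213
ABV = (1.0792 − 1.0213)·131.25

7.5959 % ABV


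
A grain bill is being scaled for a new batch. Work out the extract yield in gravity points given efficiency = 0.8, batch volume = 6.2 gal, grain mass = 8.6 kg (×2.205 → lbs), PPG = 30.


points = lbs × PPG × eff / vol
lbs = 8.6 × 2.205 = 18.9630
points = 18.9630 × 30 × 0.8 / 6.2

73.4052 points


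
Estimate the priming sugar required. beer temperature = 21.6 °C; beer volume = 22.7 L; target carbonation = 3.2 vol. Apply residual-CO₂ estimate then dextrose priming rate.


residual = 14.695·(0.01821 + 0.09011·e^(−0.04·T));  sugar = (target − residual)·4.0·V
residual = 14.695·(0.01821 + 0.09011·e^(−0.04·21.6)) = 0.8257
sugar = (3.2 − 0.8257)·4.0·22.7

215.5868 g


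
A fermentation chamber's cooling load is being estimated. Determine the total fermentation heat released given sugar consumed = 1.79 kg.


Q = m_sugar · 590 kJ/kg
Q = 1.79 · 590

1056.1000 kJ


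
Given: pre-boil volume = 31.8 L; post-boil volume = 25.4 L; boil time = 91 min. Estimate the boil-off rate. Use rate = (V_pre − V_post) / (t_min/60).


rate = (31.8 − 25.4) / (91/60)

4.2198 L/hr


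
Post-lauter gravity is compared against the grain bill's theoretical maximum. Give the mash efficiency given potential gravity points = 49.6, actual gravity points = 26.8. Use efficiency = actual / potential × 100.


efficiency = 26.8 / 49.6 × 100

54.0323 %


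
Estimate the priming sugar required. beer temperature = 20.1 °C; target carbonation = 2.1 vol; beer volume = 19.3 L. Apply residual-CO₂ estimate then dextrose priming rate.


residual = 14.695·(0.01821 + 0.09011·e^(−0.04·T));  sugar = (target − residual)·4.0·V
residual = 14.695·(0.01821 + 0.09011·e^(−0.04·20.1)) = 0.8602
sugar = (2.1 − 0.8602)·4.0·19.3

95.7120 g


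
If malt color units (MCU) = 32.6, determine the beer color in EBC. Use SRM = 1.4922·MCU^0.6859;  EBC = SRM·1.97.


SRM = 1.4922·32.6^0.6859 = 16.2833
EBC = 16.2833·1.97

32.0781 EBC


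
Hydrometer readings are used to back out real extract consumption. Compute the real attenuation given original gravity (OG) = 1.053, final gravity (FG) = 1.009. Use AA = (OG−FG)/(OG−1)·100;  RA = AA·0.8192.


AA = (1.053 − 1.009)/(1.053 − 1)·100 = 83.0189
RA = 83.0189·0.8192

68.0091 %


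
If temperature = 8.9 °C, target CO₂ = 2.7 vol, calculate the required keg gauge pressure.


psi = vols/(0.01821 + 0.09011·e^(−0.04·T)) − 14.695
psi = 2.7/(0.01821 + 0.09011·e^(−0.04·8.9)) − 14.695

18.5033 psi


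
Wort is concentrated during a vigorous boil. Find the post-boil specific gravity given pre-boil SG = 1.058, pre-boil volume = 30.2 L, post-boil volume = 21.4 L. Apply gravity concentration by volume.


SG_post = 1 + (SG_pre − 1)·V_pre/V_post
pts_pre = (1.058 − 1)·1000 = 58.0000
pts_post = 58.0000·30.2/21.4 = 81.8505
SG_post = 1 + 81.8505/1000

1.0819


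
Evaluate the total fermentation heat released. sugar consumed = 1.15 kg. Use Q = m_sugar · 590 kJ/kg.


Q = 1.15 · 590

678.5000 kJ


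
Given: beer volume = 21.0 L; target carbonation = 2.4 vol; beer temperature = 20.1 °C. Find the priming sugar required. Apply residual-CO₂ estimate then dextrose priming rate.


residual = 14.695·(0.01821 + 0.09011·e^(−0.04·T));  sugar = (target − residual)·4.0·V
residual = 14.695·(0.01821 + 0.09011·e^(−0.04·20.1)) = 0.8602
sugar = (2.4 − 0.8602)·4.0·21.0

129.3426 g


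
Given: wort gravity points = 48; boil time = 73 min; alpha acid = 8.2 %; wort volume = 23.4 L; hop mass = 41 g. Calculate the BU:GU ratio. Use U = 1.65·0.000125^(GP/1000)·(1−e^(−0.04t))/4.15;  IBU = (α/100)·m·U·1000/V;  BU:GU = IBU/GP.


U = 1.65·0.000125^(48/1000)·(1−e^(−0.04·73))/4.15 = 0.2443
IBU = (8.2/100)·41·0.2443·1000/23.4 = 35.1068
BU:GU = 35.1068/48

0.7314


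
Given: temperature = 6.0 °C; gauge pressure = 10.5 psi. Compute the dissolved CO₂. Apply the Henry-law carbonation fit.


vols = (P + 14.695)·(0.01821 + 0.09011·e^(−0.04·T))
vols = (10.5 + 14.695)·(0.01821 + 0.09011·e^(−0.04·6.0))

2.2447 volumes


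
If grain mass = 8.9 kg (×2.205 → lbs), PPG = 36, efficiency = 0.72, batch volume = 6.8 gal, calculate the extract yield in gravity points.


points = lbs × PPG × eff / vol
lbs = 8.9 × 2.205 = 19.6245
points = 19.6245 × 36 × 0.72 / 6.8

74.8040 points


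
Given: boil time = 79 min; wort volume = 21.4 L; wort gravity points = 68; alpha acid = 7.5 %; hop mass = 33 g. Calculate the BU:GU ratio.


U = 1.65·0.000125^(GP/1000)·(1−e^(−0.04t))/4.15;  IBU = (α/100)·m·U·1000/V;  BU:GU = IBU/GP
U = 1.65·0.000125^(68/1000)·(1−e^(−0.04·79))/4.15 = 0.2066
IBU = (7.5/100)·33·0.2066·1000/21.4 = 23.8979
BU:GU = 23.8979/68

0.3514


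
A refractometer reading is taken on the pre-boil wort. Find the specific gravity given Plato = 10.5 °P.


SG = 259/(259 − P)
SG = 259/(259 − 10.5)

1.0423


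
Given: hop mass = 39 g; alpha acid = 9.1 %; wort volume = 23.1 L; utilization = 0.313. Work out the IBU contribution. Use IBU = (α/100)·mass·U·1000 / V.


IBU = (9.1/100)·39·0.313·1000 / 23.1

48.0882 IBU


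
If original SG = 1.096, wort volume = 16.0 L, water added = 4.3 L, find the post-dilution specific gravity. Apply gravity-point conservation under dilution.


SG_new = 1 + (SG_old − 1)·V_old/(V_old + V_water)
pts = (1.096 − 1)·1000·16.0/(16.0 + 4.3) = 75.6650
SG_new = 1 + 75.6650/1000

1.0757


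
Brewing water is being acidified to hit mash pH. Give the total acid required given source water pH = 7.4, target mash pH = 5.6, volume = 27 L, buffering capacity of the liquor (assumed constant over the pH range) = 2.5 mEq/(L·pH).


acid = buffering capacity · (pH_source − pH_target) · V
acid = 2.5 · (7.4 − 5.6) · 27

121.5000 mEq


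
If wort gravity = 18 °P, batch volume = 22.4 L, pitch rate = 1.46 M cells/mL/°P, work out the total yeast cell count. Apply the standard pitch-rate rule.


cells (billions) = rate · V_L · °P
cells = 1.46 · 22.4 · 18

588.6720 billion cells


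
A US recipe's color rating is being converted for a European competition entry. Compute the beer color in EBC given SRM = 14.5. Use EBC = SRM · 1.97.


EBC = 14.5 · 1.97

28.5650 EBC


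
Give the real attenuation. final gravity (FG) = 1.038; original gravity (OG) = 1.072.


AA = (OG−FG)/(OG−1)·100;  RA = AA·0.8192
AA = (1.072 − 1.038)/(1.072 − 1)·100 = 47.2222
RA = 47.2222·0.8192

38.6844 %


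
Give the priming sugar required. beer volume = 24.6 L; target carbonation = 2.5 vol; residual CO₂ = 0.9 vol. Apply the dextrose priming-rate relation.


sugar = (target − residual)·4.0·V
sugar = (2.5 − 0.9)·4.0·24.6

157.4400 g


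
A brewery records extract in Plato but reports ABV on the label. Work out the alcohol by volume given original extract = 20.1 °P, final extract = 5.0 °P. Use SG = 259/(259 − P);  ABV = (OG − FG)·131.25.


OG = 259/(259 − 20.1) = 1.0841
FG = 259/(259 − 5.0) = 1.0197
ABV = (1.0841 − 1.0197)·131.25

8.4591 % ABV


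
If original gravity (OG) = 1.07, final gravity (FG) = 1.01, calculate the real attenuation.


AA = (OG−FG)/(OG−1)·100;  RA = AA·0.8192
AA = (1.07 − 1.01)/(1.07 − 1)·100 = 85.7143
RA = 85.7143·0.8192

70.2171 %


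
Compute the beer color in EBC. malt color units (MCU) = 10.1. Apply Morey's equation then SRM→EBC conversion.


SRM = 1.4922·MCU^0.6859;  EBC = SRM·1.97
SRM = 1.4922·10.1^0.6859 = 7.2894
EBC = 7.2894·1.97

14.3601 EBC


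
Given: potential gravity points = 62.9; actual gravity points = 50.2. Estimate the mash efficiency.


efficiency = actual / potential × 100
efficiency = 50.2 / 62.9 × 100

79.8092 %


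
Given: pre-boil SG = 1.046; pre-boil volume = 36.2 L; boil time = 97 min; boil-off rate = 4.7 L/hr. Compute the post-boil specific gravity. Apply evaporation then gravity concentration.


V_post = V_pre − rate·(t/60);  SG_post = 1 + (SG_pre−1)·V_pre/V_post
V_post = 36.2 − 4.7·(97/60) = 28.6017
SG_post = 1 + (1.046 − 1)·36.2/28.6017

1.0582


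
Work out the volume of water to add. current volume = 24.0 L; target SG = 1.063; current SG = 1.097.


V_water = V·((SG_curr − 1)/(SG_target − 1) − 1)
V_water = 24.0·((1.097 − 1)/(1.063 − 1) − 1)

12.9524 L


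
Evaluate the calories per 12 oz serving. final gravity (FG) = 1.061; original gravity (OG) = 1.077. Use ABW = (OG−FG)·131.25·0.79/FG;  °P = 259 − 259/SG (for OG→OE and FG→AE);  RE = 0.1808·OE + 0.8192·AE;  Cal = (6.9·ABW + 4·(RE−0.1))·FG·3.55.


ABW = (1.077 − 1.061)·131.25·0.79/1.061 = 1.5636
OE = 259 − 259/1.077 = 18.5172 °P
AE = 259 − 259/1.061 = 14.8907 °P
RE = 0.1808·18.5172 + 0.8192·14.8907 = 15.5463 °P
Cal = (6.9·1.5636 + 4·(15.5463−0.1))·1.061·3.55

273.3549 kcal


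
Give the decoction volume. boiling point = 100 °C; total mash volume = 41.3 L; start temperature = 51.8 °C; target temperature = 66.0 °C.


V_dec = V_total·(T_target − T_start)/(T_boil − T_start)
V_dec = 41.3·(66.0 − 51.8)/(100 − 51.8)

12.1672 L


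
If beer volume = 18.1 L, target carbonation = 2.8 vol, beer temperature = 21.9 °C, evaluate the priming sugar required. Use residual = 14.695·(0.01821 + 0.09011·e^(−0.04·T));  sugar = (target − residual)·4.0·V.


residual = 14.695·(0.01821 + 0.09011·e^(−0.04·21.9)) = 0.8190
sugar = (2.8 − 0.8190)·4.0·18.1

143.4216 g


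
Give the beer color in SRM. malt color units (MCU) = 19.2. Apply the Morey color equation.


SRM = 1.4922 · MCU^0.6859
SRM = 1.4922 · 19.2^0.6859

11.3251 SRM


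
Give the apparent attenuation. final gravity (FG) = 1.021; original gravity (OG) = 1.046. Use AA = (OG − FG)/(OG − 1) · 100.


AA = (1.046 − 1.021)/(1.046 − 1) · 100

54.3478 %


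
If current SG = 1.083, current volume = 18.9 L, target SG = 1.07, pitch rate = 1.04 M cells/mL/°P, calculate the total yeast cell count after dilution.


V_w = V·((SG_c−1)/(SG_t−1)−1);  °P = 259 − 259/SG_t;  cells = rate·(V+V_w)·°P
V_w = 18.9·((1.083−1)/(1.07−1)−1) = 3.5100
V_final = 18.9 + 3.5100 = 22.4100
°P = 259 − 259/1.07 = 16.9439
cells = 1.04·22.4100·16.9439

394.9019 billion cells


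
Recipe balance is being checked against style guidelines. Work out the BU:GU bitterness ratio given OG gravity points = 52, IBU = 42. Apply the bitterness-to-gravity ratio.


BU:GU = IBU / OG_points
BU:GU = 42 / 52

0.8077


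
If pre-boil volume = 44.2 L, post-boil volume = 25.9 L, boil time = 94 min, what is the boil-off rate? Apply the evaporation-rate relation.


rate = (V_pre − V_post) / (t_min/60)
rate = (44.2 − 25.9) / (94/60)

11.6809 L/hr


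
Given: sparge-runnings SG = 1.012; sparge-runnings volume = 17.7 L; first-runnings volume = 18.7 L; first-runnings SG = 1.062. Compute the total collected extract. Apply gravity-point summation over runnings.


total = Σ (SG_i − 1)·1000·V_i
first = (1.062 − 1)·1000·18.7 = 1159.4000
sparge = (1.012 − 1)·1000·17.7 = 212.4000
total = 1159.4000 + 212.4000

1371.8000 gravity·L


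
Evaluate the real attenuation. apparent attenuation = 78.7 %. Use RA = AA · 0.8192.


RA = 78.7 · 0.8192

64.4710 %


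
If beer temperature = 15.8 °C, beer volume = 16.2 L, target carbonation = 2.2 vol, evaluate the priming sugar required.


residual = 14.695·(0.01821 + 0.09011·e^(−0.04·T));  sugar = (target − residual)·4.0·V
residual = 14.695·(0.01821 + 0.09011·e^(−0.04·15.8)) = 0.9714
sugar = (2.2 − 0.9714)·4.0·16.2

79.6115 g


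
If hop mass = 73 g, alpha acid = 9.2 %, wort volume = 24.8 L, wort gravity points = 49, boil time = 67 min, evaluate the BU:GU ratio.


U = 1.65·0.000125^(GP/1000)·(1−e^(−0.04t))/4.15;  IBU = (α/100)·m·U·1000/V;  BU:GU = IBU/GP
U = 1.65·0.000125^(49/1000)·(1−e^(−0.04·67))/4.15 = 0.2384
IBU = (9.2/100)·73·0.2384·1000/24.8 = 64.5650
BU:GU = 64.5650/49

1.3177


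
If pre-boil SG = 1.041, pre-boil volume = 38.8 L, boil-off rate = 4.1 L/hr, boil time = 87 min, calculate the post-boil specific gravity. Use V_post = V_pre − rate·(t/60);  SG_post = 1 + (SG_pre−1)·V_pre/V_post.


V_post = 38.8 − 4.1·(87/60) = 32.8550
SG_post = 1 + (1.041 − 1)·38.8/32.8550

1.0484


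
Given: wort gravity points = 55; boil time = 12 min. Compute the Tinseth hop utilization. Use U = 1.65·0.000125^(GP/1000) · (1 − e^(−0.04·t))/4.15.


bigness = 1.65·0.000125^(55/1000) = 1.0065
boil_factor = (1 − e^(−0.04·12))/4.15 = 0.0919
U = 1.0065 · 0.0919

0.0925


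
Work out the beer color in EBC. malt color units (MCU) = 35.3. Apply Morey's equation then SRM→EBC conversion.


SRM = 1.4922·MCU^0.6859;  EBC = SRM·1.97
SRM = 1.4922·35.3^0.6859 = 17.1967
EBC = 17.1967·1.97

33.8775 EBC


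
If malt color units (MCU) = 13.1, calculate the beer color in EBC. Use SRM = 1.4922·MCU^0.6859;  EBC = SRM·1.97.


SRM = 1.4922·13.1^0.6859 = 8.7129
EBC = 8.7129·1.97

17.1644 EBC


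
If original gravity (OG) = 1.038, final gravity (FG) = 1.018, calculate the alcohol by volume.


ABV = (OG − FG) · 131.25
ABV = (1.038 − 1.018) · 131.25

2.6250 % ABV


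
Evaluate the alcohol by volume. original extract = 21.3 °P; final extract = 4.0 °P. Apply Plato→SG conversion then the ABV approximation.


SG = 259/(259 − P);  ABV = (OG − FG)·131.25
OG = 259/(259 − 21.3) = 1.0896
FG = 259/(259 − 4.0) = 1.0157
ABV = (1.0896 − 1.0157)·131.25

9.7023 % ABV


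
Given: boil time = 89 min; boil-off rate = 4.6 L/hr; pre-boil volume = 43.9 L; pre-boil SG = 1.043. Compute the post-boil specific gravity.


V_post = V_pre − rate·(t/60);  SG_post = 1 + (SG_pre−1)·V_pre/V_post
V_post = 43.9 − 4.6·(89/60) = 37.0767
SG_post = 1 + (1.043 − 1)·43.9/37.0767

1.0509


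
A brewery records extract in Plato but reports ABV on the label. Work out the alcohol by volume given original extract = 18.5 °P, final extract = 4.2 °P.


SG = 259/(259 − P);  ABV = (OG − FG)·131.25
OG = 259/(259 − 18.5) = 1.0769
FG = 259/(259 − 4.2) = 1.0165
ABV = (1.0769 − 1.0165)·131.25

7.9327 % ABV


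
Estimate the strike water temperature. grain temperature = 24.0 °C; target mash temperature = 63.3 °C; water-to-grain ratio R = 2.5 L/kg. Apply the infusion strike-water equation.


T_strike = (0.41/R)·(T_mash − T_grain) + T_mash
T_strike = (0.41/2.5)·(63.3 − 24.0) + 63.3

69.7452 °C


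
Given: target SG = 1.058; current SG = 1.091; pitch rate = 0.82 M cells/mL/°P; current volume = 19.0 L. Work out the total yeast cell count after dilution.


V_w = V·((SG_c−1)/(SG_t−1)−1);  °P = 259 − 259/SG_t;  cells = rate·(V+V_w)·°P
V_w = 19.0·((1.091−1)/(1.058−1)−1) = 10.8103
V_final = 19.0 + 10.8103 = 29.8103
°P = 259 − 259/1.058 = 14.1985
cells = 0.82·29.8103·14.1985

347.0747 billion cells


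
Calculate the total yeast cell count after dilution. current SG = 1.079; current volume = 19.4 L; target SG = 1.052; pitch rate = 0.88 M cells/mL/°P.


V_w = V·((SG_c−1)/(SG_t−1)−1);  °P = 259 − 259/SG_t;  cells = rate·(V+V_w)·°P
V_w = 19.4·((1.079−1)/(1.052−1)−1) = 10.0731
V_final = 19.4 + 10.0731 = 29.4731
°P = 259 − 259/1.052 = 12.8023
cells = 0.88·29.4731·12.8023

332.0439 billion cells


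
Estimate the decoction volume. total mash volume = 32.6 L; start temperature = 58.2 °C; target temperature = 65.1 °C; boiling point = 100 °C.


V_dec = V_total·(T_target − T_start)/(T_boil − T_start)
V_dec = 32.6·(65.1 − 58.2)/(100 − 58.2)

5.3813 L


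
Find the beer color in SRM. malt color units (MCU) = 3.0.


SRM = 1.4922 · MCU^0.6859
SRM = 1.4922 · 3.0^0.6859

3.1702 SRM


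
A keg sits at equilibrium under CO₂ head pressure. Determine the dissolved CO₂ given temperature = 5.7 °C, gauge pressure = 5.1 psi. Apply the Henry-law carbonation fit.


vols = (P + 14.695)·(0.01821 + 0.09011·e^(−0.04·T))
vols = (5.1 + 14.695)·(0.01821 + 0.09011·e^(−0.04·5.7))

1.7805 volumes


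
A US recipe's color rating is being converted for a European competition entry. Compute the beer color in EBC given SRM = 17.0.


EBC = SRM · 1.97
EBC = 17.0 · 1.97

33.4900 EBC


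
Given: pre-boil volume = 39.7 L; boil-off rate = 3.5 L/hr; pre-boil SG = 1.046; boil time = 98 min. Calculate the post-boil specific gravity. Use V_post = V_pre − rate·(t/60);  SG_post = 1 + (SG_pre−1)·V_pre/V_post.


V_post = 39.7 − 3.5·(98/60) = 33.9833
SG_post = 1 + (1.046 − 1)·39.7/33.9833

1.0537


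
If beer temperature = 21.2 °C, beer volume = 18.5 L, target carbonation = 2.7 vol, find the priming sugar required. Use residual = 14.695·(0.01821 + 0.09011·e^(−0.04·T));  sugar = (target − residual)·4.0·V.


residual = 14.695·(0.01821 + 0.09011·e^(−0.04·21.2)) = 0.8347
sugar = (2.7 − 0.8347)·4.0·18.5

138.0324 g


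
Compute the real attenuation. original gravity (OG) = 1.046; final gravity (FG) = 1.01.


AA = (OG−FG)/(OG−1)·100;  RA = AA·0.8192
AA = (1.046 − 1.01)/(1.046 − 1)·100 = 78.2609
RA = 78.2609·0.8192

64.1113 %


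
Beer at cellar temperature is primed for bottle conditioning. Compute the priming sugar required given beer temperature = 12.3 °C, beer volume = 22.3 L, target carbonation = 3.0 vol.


residual = 14.695·(0.01821 + 0.09011·e^(−0.04·T));  sugar = (target − residual)·4.0·V
residual = 14.695·(0.01821 + 0.09011·e^(−0.04·12.3)) = 1.0772
sugar = (3.0 − 1.0772)·4.0·22.3

171.5143 g


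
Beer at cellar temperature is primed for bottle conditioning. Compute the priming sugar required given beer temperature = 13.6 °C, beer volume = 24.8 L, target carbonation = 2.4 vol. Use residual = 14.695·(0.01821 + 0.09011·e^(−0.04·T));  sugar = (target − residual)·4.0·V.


residual = 14.695·(0.01821 + 0.09011·e^(−0.04·13.6)) = 1.0362
sugar = (2.4 − 1.0362)·4.0·24.8

135.2918 g


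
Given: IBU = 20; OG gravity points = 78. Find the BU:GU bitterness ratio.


BU:GU = IBU / OG_points
BU:GU = 20 / 78

0.2564


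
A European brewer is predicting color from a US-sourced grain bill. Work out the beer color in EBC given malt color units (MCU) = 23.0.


SRM = 1.4922·MCU^0.6859;  EBC = SRM·1.97
SRM = 1.4922·23.0^0.6859 = 12.8185
EBC = 12.8185·1.97

25.2524 EBC


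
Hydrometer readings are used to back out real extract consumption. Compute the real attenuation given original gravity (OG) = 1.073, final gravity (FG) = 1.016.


AA = (OG−FG)/(OG−1)·100;  RA = AA·0.8192
AA = (1.073 − 1.016)/(1.073 − 1)·100 = 78.0822
RA = 78.0822·0.8192

63.9649 %


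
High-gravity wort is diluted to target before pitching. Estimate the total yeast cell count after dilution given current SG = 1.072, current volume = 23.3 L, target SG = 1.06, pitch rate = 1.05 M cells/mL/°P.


V_w = V·((SG_c−1)/(SG_t−1)−1);  °P = 259 − 259/SG_t;  cells = rate·(V+V_w)·°P
V_w = 23.3·((1.072−1)/(1.06−1)−1) = 4.6600
V_final = 23.3 + 4.6600 = 27.9600
°P = 259 − 259/1.06 = 14.6604
cells = 1.05·27.9600·14.6604

430.3994 billion cells


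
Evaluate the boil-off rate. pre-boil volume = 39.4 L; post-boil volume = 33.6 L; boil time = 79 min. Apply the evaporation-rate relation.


rate = (V_pre − V_post) / (t_min/60)
rate = (39.4 − 33.6) / (79/60)

4.4051 L/hr


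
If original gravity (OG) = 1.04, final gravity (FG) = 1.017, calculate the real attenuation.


AA = (OG−FG)/(OG−1)·100;  RA = AA·0.8192
AA = (1.04 − 1.017)/(1.04 − 1)·100 = 57.5000
RA = 57.5000·0.8192

47.1040 %


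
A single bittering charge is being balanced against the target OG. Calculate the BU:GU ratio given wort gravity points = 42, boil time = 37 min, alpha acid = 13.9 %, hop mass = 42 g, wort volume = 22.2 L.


U = 1.65·0.000125^(GP/1000)·(1−e^(−0.04t))/4.15;  IBU = (α/100)·m·U·1000/V;  BU:GU = IBU/GP
U = 1.65·0.000125^(42/1000)·(1−e^(−0.04·37))/4.15 = 0.2105
IBU = (13.9/100)·42·0.2105·1000/22.2 = 55.3654
BU:GU = 55.3654/42

1.3182


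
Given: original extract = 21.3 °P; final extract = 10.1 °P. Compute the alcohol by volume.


SG = 259/(259 − P);  ABV = (OG − FG)·131.25
OG = 259/(259 − 21.3) = 1.0896
FG = 259/(259 − 10.1) = 1.0406
ABV = (1.0896 − 1.0406)·131.25

6.4352 % ABV


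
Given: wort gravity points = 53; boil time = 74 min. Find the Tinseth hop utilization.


U = 1.65·0.000125^(GP/1000) · (1 − e^(−0.04·t))/4.15
bigness = 1.65·0.000125^(53/1000) = 1.0248
boil_factor = (1 − e^(−0.04·74))/4.15 = 0.2285
U = 1.0248 · 0.2285

0.2341


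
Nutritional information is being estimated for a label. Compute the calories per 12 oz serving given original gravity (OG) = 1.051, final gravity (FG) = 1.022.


ABW = (OG−FG)·131.25·0.79/FG;  °P = 259 − 259/SG (for OG→OE and FG→AE);  RE = 0.1808·OE + 0.8192·AE;  Cal = (6.9·ABW + 4·(RE−0.1))·FG·3.55
ABW = (1.051 − 1.022)·131.25·0.79/1.022 = 2.9422
OE = 259 − 259/1.051 = 12.5680 °P
AE = 259 − 259/1.022 = 5.5753 °P
RE = 0.1808·12.5680 + 0.8192·5.5753 = 6.8396 °P
Cal = (6.9·2.9422 + 4·(6.8396−0.1))·1.022·3.55

171.4630 kcal


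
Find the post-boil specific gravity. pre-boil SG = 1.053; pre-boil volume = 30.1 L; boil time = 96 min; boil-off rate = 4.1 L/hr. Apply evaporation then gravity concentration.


V_post = V_pre − rate·(t/60);  SG_post = 1 + (SG_pre−1)·V_pre/V_post
V_post = 30.1 − 4.1·(96/60) = 23.5400
SG_post = 1 + (1.053 − 1)·30.1/23.5400

1.0678


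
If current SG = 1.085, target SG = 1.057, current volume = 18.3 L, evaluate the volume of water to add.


V_water = V·((SG_curr − 1)/(SG_target − 1) − 1)
V_water = 18.3·((1.085 − 1)/(1.057 − 1) − 1)

8.9895 L


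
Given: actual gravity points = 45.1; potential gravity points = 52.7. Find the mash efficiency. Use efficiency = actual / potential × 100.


efficiency = 45.1 / 52.7 × 100

85.5787 %


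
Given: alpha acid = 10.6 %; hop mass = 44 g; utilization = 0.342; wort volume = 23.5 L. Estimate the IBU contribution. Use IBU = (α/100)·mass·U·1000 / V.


IBU = (10.6/100)·44·0.342·1000 / 23.5

67.8761 IBU


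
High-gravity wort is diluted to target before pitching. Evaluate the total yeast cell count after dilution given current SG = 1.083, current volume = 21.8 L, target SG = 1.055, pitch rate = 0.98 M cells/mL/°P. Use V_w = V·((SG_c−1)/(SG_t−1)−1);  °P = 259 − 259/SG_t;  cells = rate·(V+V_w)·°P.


V_w = 21.8·((1.083−1)/(1.055−1)−1) = 11.0982
V_final = 21.8 + 11.0982 = 32.8982
°P = 259 − 259/1.055 = 13.5024
cells = 0.98·32.8982·13.5024

435.3193 billion cells


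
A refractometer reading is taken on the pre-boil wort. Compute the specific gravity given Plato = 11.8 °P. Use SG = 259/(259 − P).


SG = 259/(259 − 11.8)

1.0477


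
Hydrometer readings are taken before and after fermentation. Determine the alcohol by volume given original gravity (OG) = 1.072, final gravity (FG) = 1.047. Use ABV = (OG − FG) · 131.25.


ABV = (1.072 − 1.047) · 131.25

3.2813 % ABV


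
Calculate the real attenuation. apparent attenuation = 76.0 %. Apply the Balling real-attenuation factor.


RA = AA · 0.8192
RA = 76.0 · 0.8192

62.2592 %


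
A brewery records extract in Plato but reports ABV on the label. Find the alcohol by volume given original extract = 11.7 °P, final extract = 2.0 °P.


SG = 259/(259 − P);  ABV = (OG − FG)·131.25
OG = 259/(259 − 11.7) = 1.0473
FG = 259/(259 − 2.0) = 1.0078
ABV = (1.0473 − 1.0078)·131.25

5.1882 % ABV


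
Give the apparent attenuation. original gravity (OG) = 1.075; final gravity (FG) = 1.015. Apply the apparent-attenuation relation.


AA = (OG − FG)/(OG − 1) · 100
AA = (1.075 − 1.015)/(1.075 − 1) · 100

80.0000 %


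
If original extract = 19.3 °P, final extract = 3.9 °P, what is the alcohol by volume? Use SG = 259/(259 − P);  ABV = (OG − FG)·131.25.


OG = 259/(259 − 19.3) = 1.0805
FG = 259/(259 − 3.9) = 1.0153
ABV = (1.0805 − 1.0153)·131.25

8.5613 % ABV


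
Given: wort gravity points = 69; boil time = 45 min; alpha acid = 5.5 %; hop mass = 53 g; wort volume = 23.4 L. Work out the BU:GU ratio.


U = 1.65·0.000125^(GP/1000)·(1−e^(−0.04t))/4.15;  IBU = (α/100)·m·U·1000/V;  BU:GU = IBU/GP
U = 1.65·0.000125^(69/1000)·(1−e^(−0.04·45))/4.15 = 0.1785
IBU = (5.5/100)·53·0.1785·1000/23.4 = 22.2370
BU:GU = 22.2370/69

0.3223


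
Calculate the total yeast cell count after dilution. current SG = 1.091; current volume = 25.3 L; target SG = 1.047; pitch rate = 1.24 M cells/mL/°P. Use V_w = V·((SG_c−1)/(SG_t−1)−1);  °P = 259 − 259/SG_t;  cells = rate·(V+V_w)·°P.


V_w = 25.3·((1.091−1)/(1.047−1)−1) = 23.6851
V_final = 25.3 + 23.6851 = 48.9851
°P = 259 − 259/1.047 = 11.6266
cells = 1.24·48.9851·11.6266

706.2146 billion cells


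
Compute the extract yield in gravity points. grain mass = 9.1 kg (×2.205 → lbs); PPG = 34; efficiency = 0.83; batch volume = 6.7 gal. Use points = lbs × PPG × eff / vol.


lbs = 9.1 × 2.205 = 20.0655
points = 20.0655 × 34 × 0.83 / 6.7

84.5147 points


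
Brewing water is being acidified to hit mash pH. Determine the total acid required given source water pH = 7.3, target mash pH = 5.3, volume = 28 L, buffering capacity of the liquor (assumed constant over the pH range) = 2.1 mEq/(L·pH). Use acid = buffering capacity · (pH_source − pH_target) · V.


acid = 2.1 · (7.3 − 5.3) · 28

117.6000 mEq


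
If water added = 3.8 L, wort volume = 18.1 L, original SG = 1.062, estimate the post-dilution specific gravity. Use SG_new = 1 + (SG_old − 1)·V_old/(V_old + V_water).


pts = (1.062 − 1)·1000·18.1/(18.1 + 3.8) = 51.2420
SG_new = 1 + 51.2420/1000

1.0512


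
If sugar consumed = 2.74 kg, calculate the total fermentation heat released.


Q = m_sugar · 590 kJ/kg
Q = 2.74 · 590

1616.6000 kJ


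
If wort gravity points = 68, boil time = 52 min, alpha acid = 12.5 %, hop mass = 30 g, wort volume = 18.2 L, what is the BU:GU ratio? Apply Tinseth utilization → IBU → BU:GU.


U = 1.65·0.000125^(GP/1000)·(1−e^(−0.04t))/4.15;  IBU = (α/100)·m·U·1000/V;  BU:GU = IBU/GP
U = 1.65·0.000125^(68/1000)·(1−e^(−0.04·52))/4.15 = 0.1888
IBU = (12.5/100)·30·0.1888·1000/18.2 = 38.9070
BU:GU = 38.9070/68

0.5722


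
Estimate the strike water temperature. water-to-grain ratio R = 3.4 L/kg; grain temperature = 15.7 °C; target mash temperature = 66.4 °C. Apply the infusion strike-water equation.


T_strike = (0.41/R)·(T_mash − T_grain) + T_mash
T_strike = (0.41/3.4)·(66.4 − 15.7) + 66.4

72.5138 °C


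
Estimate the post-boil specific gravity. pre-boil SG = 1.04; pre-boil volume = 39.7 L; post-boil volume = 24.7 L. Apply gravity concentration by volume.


SG_post = 1 + (SG_pre − 1)·V_pre/V_post
pts_pre = (1.04 − 1)·1000 = 40.0000
pts_post = 40.0000·39.7/24.7 = 64.2915
SG_post = 1 + 64.2915/1000

1.0643


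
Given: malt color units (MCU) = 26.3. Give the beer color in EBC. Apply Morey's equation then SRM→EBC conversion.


SRM = 1.4922·MCU^0.6859;  EBC = SRM·1.97
SRM = 1.4922·26.3^0.6859 = 14.0532
EBC = 14.0532·1.97

27.6848 EBC


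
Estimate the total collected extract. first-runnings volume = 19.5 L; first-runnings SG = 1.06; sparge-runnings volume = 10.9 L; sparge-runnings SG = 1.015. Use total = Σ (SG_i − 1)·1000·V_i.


first = (1.06 − 1)·1000·19.5 = 1170.0000
sparge = (1.015 − 1)·1000·10.9 = 163.5000
total = 1170.0000 + 163.5000

1333.5000 gravity·L


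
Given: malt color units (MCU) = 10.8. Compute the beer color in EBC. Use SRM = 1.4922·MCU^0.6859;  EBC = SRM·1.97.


SRM = 1.4922·10.8^0.6859 = 7.6322
EBC = 7.6322·1.97

15.0355 EBC


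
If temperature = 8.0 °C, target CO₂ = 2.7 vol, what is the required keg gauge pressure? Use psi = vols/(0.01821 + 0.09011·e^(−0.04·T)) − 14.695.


psi = 2.7/(0.01821 + 0.09011·e^(−0.04·8.0)) − 14.695

17.5849 psi


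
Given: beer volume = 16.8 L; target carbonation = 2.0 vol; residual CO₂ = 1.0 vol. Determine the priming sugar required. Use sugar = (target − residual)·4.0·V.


sugar = (2.0 − 1.0)·4.0·16.8

67.2000 g


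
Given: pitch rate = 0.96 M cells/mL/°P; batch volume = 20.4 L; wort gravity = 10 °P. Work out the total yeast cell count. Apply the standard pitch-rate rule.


cells (billions) = rate · V_L · °P
cells = 0.96 · 20.4 · 10

195.8400 billion cells


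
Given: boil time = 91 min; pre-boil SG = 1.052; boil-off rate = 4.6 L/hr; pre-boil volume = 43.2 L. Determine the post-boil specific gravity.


V_post = V_pre − rate·(t/60);  SG_post = 1 + (SG_pre−1)·V_pre/V_post
V_post = 43.2 − 4.6·(91/60) = 36.2233
SG_post = 1 + (1.052 − 1)·43.2/36.2233

1.0620


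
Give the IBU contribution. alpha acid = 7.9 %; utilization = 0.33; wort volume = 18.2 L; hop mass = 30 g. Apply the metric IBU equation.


IBU = (α/100)·mass·U·1000 / V
IBU = (7.9/100)·30·0.33·1000 / 18.2

42.9725 IBU


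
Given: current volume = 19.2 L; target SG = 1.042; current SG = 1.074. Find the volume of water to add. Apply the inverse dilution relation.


V_water = V·((SG_curr − 1)/(SG_target − 1) − 1)
V_water = 19.2·((1.074 − 1)/(1.042 − 1) − 1)

14.6286 L


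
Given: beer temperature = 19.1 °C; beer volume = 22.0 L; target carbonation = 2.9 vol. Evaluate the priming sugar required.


residual = 14.695·(0.01821 + 0.09011·e^(−0.04·T));  sugar = (target − residual)·4.0·V
residual = 14.695·(0.01821 + 0.09011·e^(−0.04·19.1)) = 0.8844
sugar = (2.9 − 0.8844)·4.0·22.0

177.3735 g


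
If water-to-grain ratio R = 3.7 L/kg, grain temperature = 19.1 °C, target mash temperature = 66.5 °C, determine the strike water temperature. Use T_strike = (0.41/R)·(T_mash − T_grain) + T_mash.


T_strike = (0.41/3.7)·(66.5 − 19.1) + 66.5

71.7524 °C


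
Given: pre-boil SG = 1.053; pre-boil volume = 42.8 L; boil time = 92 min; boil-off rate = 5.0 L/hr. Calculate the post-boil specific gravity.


V_post = V_pre − rate·(t/60);  SG_post = 1 + (SG_pre−1)·V_pre/V_post
V_post = 42.8 − 5.0·(92/60) = 35.1333
SG_post = 1 + (1.053 − 1)·42.8/35.1333

1.0646


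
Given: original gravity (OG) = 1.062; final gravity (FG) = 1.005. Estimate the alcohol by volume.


ABV = (OG − FG) · 131.25
ABV = (1.062 − 1.005) · 131.25

7.4813 % ABV


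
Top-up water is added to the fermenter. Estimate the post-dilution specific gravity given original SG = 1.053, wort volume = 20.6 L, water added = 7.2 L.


SG_new = 1 + (SG_old − 1)·V_old/(V_old + V_water)
pts = (1.053 − 1)·1000·20.6/(20.6 + 7.2) = 39.2734
SG_new = 1 + 39.2734/1000

1.0393


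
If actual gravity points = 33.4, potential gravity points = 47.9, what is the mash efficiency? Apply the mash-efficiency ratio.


efficiency = actual / potential × 100
efficiency = 33.4 / 47.9 × 100

69.7286 %


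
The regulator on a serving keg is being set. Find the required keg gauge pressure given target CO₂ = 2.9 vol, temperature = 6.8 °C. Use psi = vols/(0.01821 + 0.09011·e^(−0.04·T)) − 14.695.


psi = 2.9/(0.01821 + 0.09011·e^(−0.04·6.8)) − 14.695

18.6918 psi


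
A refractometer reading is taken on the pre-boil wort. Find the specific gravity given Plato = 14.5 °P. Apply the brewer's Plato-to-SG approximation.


SG = 259/(259 − P)
SG = 259/(259 − 14.5)

1.0593


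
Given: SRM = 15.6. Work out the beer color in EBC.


EBC = SRM · 1.97
EBC = 15.6 · 1.97

30.7320 EBC


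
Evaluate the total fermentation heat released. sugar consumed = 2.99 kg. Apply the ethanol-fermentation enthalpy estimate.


Q = m_sugar · 590 kJ/kg
Q = 2.99 · 590

1764.1000 kJ


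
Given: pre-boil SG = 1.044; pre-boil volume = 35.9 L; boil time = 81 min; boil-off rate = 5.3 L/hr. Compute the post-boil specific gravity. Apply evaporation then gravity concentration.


V_post = V_pre − rate·(t/60);  SG_post = 1 + (SG_pre−1)·V_pre/V_post
V_post = 35.9 − 5.3·(81/60) = 28.7450
SG_post = 1 + (1.044 − 1)·35.9/28.7450

1.0550


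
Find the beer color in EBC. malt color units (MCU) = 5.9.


SRM = 1.4922·MCU^0.6859;  EBC = SRM·1.97
SRM = 1.4922·5.9^0.6859 = 5.0414
EBC = 5.0414·1.97

9.9316 EBC


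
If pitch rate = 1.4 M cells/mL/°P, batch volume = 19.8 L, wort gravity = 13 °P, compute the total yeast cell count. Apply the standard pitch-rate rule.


cells (billions) = rate · V_L · °P
cells = 1.4 · 19.8 · 13

360.3600 billion cells


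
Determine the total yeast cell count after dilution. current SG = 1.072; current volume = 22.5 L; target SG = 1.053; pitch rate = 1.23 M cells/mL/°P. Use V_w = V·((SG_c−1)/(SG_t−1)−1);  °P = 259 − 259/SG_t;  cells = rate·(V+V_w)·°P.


V_w = 22.5·((1.072−1)/(1.053−1)−1) = 8.0660
V_final = 22.5 + 8.0660 = 30.5660
°P = 259 − 259/1.053 = 13.0361
cells = 1.23·30.5660·13.0361

490.1077 billion cells


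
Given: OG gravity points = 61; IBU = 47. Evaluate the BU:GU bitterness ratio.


BU:GU = IBU / OG_points
BU:GU = 47 / 61

0.7705


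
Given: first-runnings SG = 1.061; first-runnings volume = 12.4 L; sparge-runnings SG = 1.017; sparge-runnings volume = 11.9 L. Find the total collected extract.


total = Σ (SG_i − 1)·1000·V_i
first = (1.061 − 1)·1000·12.4 = 756.4000
sparge = (1.017 − 1)·1000·11.9 = 202.3000
total = 756.4000 + 202.3000

958.7000 gravity·L


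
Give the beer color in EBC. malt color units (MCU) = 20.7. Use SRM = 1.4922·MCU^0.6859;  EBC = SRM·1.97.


SRM = 1.4922·20.7^0.6859 = 11.9248
EBC = 11.9248·1.97

23.4919 EBC


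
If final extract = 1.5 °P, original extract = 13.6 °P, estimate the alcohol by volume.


SG = 259/(259 − P);  ABV = (OG − FG)·131.25
OG = 259/(259 − 13.6) = 1.0554
FG = 259/(259 − 1.5) = 1.0058
ABV = (1.0554 − 1.0058)·131.25

6.5093 % ABV


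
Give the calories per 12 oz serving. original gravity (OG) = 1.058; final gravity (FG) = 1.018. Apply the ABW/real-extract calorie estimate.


ABW = (OG−FG)·131.25·0.79/FG;  °P = 259 − 259/SG (for OG→OE and FG→AE);  RE = 0.1808·OE + 0.8192·AE;  Cal = (6.9·ABW + 4·(RE−0.1))·FG·3.55
ABW = (1.058 − 1.018)·131.25·0.79/1.018 = 4.0742
OE = 259 − 259/1.058 = 14.1985 °P
AE = 259 − 259/1.018 = 4.5796 °P
RE = 0.1808·14.1985 + 0.8192·4.5796 = 6.3187 °P
Cal = (6.9·4.0742 + 4·(6.3187−0.1))·1.018·3.55

191.4876 kcal


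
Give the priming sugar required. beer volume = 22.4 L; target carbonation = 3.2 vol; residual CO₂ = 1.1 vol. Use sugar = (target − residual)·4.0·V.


sugar = (3.2 − 1.1)·4.0·22.4

188.1600 g


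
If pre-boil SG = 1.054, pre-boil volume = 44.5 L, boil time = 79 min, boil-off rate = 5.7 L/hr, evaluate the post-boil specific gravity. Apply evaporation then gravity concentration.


V_post = V_pre − rate·(t/60);  SG_post = 1 + (SG_pre−1)·V_pre/V_post
V_post = 44.5 − 5.7·(79/60) = 36.9950
SG_post = 1 + (1.054 − 1)·44.5/36.9950

1.0650


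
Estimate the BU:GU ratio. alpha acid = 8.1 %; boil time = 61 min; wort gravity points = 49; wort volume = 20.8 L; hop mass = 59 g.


U = 1.65·0.000125^(GP/1000)·(1−e^(−0.04t))/4.15;  IBU = (α/100)·m·U·1000/V;  BU:GU = IBU/GP
U = 1.65·0.000125^(49/1000)·(1−e^(−0.04·61))/4.15 = 0.2337
IBU = (8.1/100)·59·0.2337·1000/20.8 = 53.6849
BU:GU = 53.6849/49

1.0956


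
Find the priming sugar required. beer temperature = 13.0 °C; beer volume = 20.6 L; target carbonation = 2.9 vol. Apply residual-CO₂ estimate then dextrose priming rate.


residual = 14.695·(0.01821 + 0.09011·e^(−0.04·T));  sugar = (target − residual)·4.0·V
residual = 14.695·(0.01821 + 0.09011·e^(−0.04·13.0)) = 1.0548
sugar = (2.9 − 1.0548)·4.0·20.6

152.0412 g


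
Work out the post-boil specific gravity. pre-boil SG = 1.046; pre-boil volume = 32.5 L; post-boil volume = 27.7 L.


SG_post = 1 + (SG_pre − 1)·V_pre/V_post
pts_pre = (1.046 − 1)·1000 = 46.0000
pts_post = 46.0000·32.5/27.7 = 53.9711
SG_post = 1 + 53.9711/1000

1.0540


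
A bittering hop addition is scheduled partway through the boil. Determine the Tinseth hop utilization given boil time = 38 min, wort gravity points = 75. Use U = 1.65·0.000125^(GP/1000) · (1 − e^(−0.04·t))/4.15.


bigness = 1.65·0.000125^(75/1000) = 0.8409
boil_factor = (1 − e^(−0.04·38))/4.15 = 0.1883
U = 0.8409 · 0.1883

0.1583


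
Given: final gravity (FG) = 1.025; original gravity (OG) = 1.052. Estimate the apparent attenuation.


AA = (OG − FG)/(OG − 1) · 100
AA = (1.052 − 1.025)/(1.052 − 1) · 100

51.9231 %
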